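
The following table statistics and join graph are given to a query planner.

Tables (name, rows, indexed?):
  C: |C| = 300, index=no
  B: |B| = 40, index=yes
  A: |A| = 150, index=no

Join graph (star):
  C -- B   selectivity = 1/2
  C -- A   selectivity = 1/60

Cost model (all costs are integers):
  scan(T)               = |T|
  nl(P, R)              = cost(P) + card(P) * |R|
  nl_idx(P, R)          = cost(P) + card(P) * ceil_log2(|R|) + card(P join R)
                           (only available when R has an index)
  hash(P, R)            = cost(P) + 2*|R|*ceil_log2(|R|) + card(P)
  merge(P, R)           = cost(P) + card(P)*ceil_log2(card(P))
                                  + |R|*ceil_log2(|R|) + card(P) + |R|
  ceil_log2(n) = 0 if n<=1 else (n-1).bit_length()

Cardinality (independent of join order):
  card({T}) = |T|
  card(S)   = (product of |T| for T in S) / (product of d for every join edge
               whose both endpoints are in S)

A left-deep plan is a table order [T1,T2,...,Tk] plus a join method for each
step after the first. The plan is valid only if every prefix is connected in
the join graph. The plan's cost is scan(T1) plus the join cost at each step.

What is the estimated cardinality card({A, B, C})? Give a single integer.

15000

Tables in S: A(150), B(40), C(300)
Edges inside S: C-B(d=2), C-A(d=60)
numerator = 150 * 40 * 300 = 1800000
denominator = 2 * 60 = 120
card(S) = 1800000 / 120 = 15000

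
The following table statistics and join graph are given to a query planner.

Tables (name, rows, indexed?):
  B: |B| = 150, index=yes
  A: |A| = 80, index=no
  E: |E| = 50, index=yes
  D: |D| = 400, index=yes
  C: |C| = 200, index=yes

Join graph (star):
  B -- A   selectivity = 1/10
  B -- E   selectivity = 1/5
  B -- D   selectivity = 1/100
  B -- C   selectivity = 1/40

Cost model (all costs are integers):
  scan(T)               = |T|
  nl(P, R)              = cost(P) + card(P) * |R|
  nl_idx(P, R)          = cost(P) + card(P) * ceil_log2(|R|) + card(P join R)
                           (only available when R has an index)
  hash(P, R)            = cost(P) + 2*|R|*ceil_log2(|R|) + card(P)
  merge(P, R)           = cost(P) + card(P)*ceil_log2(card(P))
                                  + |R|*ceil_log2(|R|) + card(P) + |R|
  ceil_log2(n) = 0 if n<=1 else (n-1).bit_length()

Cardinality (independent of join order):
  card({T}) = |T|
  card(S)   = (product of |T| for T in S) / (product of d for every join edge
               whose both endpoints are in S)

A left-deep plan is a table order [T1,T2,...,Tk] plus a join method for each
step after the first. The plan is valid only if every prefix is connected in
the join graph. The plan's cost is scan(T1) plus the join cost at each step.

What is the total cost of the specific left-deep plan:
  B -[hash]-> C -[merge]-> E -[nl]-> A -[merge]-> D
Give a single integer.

step 1: scan B: cost=150, card=150
step 2: join C via hash
    card(P join C) = 150*200/(40) = 750
    cost = 150 + 2*200*8 + 150 = 3500
step 3: join E via merge
    card(P join E) = 750*50/(5) = 7500
    cost = 3500 + 750*10 + 50*6 + 750 + 50 = 12100
step 4: join A via nl
    card(P join A) = 7500*80/(10) = 60000
    cost = 12100 + 7500*80 = 612100
step 5: join D via merge
    card(P join D) = 60000*400/(100) = 240000
    cost = 612100 + 60000*16 + 400*9 + 60000 + 400 = 1636100

1636100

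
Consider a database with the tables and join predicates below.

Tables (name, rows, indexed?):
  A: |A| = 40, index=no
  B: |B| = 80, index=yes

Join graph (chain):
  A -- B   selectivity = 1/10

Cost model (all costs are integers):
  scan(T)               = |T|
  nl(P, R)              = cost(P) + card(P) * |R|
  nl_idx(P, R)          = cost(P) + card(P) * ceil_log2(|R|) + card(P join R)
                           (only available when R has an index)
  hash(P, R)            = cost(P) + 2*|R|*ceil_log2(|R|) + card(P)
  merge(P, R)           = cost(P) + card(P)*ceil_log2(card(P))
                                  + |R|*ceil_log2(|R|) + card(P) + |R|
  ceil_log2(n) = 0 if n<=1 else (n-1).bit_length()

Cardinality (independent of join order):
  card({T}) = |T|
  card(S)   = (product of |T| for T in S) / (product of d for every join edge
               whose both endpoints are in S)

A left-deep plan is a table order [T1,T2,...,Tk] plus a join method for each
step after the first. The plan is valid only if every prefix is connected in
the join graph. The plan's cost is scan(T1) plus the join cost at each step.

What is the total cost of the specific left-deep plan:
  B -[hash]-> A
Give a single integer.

step 1: scan B: cost=80, card=80
step 2: join A via hash
    card(P join A) = 80*40/(10) = 320
    cost = 80 + 2*40*6 + 80 = 640

640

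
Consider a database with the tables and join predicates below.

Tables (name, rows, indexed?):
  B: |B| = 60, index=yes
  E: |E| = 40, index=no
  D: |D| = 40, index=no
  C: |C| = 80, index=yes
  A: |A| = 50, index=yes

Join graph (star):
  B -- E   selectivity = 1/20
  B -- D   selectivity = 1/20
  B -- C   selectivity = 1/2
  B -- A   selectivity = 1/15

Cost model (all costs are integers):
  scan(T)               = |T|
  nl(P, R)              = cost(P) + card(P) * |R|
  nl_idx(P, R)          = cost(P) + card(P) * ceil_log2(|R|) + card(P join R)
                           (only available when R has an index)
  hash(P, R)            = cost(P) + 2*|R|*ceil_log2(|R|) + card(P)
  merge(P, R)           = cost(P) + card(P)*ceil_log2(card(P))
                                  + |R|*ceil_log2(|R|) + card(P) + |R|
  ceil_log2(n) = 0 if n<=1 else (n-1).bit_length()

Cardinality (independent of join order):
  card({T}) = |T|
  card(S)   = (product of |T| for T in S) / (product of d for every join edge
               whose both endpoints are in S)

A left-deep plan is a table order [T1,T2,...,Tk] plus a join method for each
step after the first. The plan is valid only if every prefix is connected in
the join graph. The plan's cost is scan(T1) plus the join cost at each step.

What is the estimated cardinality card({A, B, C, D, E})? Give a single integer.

32000

Tables in S: A(50), B(60), C(80), D(40), E(40)
Edges inside S: B-E(d=20), B-D(d=20), B-C(d=2), B-A(d=15)
numerator = 50 * 60 * 80 * 40 * 40 = 384000000
denominator = 20 * 20 * 2 * 15 = 12000
card(S) = 384000000 / 12000 = 32000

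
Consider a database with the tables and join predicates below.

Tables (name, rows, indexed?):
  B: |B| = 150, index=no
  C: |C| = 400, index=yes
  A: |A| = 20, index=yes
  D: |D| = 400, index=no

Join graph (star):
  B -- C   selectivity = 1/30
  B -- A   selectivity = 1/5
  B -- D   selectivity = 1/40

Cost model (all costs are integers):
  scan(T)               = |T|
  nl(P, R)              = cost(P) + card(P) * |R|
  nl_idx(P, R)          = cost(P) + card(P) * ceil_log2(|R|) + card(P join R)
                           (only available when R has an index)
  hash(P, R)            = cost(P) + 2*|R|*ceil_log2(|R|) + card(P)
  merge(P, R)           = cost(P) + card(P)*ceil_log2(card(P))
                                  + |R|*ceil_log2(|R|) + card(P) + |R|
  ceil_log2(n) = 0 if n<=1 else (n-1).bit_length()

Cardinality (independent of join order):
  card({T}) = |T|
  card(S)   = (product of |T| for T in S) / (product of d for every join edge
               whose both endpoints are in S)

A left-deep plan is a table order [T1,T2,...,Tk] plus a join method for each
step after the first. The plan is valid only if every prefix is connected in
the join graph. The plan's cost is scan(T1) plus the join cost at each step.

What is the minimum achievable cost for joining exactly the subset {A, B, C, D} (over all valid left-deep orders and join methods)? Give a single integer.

Selinger DP over subsets of {A,B,C,D}:
  {B}: scan cost=150, card=150
  {C}: scan cost=400, card=400
  {A}: scan cost=20, card=20
  {D}: scan cost=400, card=400
  {BC}: card=2000; try (B,hash)→3200, (C,nl_idx)→3500, (C,merge)→5500, (B,merge)→5750, (C,hash)→7500, (C,nl)→60150 …(+1); best=3200 via (B,hash)
  {AB}: card=600; try (A,hash)→500, (B,merge)→1490, (A,nl_idx)→1500, (A,merge)→1620, (B,hash)→2440, (B,nl)→3020 …(+1); best=500 via (A,hash)
  {BD}: card=1500; try (B,hash)→3200, (D,merge)→5500, (B,merge)→5750, (D,hash)→7500, (D,nl)→60150, (B,nl)→60400; best=3200 via (B,hash)
  {ABC}: card=8000; try (A,hash)→5400, (C,hash)→8300, (C,merge)→11100, (C,nl_idx)→13900, (A,nl_idx)→21200, (A,merge)→27320 …(+2); best=5400 via (A,hash)
  {BCD}: card=20000; try (C,hash)→11900, (D,hash)→12400, (C,merge)→25200, (D,merge)→31200, (C,nl_idx)→36700, (C,nl)→603200 …(+1); best=11900 via (C,hash)
  {ABD}: card=6000; try (A,hash)→4900, (D,hash)→8300, (D,merge)→11100, (A,nl_idx)→16700, (A,merge)→21320, (A,nl)→33200 …(+1); best=4900 via (A,hash)
  {ABCD}: card=80000; try (C,hash)→18100, (D,hash)→20600, (A,hash)→32100, (C,merge)→92900, (D,merge)→121400, (C,nl_idx)→138900 …(+5); best=18100 via (C,hash)

18100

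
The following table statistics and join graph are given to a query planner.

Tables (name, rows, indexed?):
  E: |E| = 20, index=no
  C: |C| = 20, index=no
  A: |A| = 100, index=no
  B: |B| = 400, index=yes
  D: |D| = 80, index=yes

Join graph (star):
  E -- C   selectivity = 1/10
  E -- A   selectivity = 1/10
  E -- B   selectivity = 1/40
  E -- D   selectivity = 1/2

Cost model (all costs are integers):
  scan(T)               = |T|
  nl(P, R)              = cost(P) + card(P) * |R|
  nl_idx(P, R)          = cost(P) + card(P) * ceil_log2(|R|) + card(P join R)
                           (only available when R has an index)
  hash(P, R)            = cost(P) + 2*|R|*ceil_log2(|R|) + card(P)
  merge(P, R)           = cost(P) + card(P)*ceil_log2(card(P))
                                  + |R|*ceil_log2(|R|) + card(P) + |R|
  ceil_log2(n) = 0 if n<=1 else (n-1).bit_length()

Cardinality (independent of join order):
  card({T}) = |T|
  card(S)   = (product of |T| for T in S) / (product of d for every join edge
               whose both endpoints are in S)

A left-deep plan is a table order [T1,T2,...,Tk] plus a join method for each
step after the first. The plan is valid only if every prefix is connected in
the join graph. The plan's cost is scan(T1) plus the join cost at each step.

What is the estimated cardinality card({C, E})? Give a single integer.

Tables in S: C(20), E(20)
Edges inside S: E-C(d=10)
numerator = 20 * 20 = 400
denominator = 10 = 10
card(S) = 400 / 10 = 40

40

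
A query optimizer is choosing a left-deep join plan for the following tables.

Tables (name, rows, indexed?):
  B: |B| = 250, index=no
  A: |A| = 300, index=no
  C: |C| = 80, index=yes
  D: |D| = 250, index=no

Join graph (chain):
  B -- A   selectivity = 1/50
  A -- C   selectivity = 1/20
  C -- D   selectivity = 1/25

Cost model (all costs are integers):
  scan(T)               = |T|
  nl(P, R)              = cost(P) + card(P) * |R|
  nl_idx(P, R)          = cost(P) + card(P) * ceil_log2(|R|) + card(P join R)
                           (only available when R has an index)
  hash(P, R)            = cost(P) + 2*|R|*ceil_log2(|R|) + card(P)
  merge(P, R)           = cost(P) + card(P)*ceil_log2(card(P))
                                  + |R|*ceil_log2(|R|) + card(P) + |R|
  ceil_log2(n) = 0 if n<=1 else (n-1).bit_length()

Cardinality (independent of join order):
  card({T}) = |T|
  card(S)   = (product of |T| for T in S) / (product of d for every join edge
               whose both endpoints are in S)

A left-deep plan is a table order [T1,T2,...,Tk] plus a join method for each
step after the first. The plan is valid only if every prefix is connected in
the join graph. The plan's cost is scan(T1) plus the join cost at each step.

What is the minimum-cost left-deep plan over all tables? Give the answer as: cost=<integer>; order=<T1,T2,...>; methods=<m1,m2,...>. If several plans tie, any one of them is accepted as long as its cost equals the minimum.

Selinger DP (subsets sized 1..n):
  {B}: scan cost=250, card=250
  {A}: scan cost=300, card=300
  {C}: scan cost=80, card=80
  {D}: scan cost=250, card=250
  {AB}: card=1500; try (B,hash)→4600, (A,merge)→5500, (B,merge)→5550, (A,hash)→5900, (A,nl)→75250, (B,nl)→75300; best=4600 via (B,hash)
  {AC}: card=1200; try (C,hash)→1720, (C,nl_idx)→3600, (A,merge)→3720, (C,merge)→3940, (A,hash)→5560, (A,nl)→24080 …(+1); best=1720 via (C,hash)
  {CD}: card=800; try (C,hash)→1620, (C,nl_idx)→2800, (D,merge)→2970, (C,merge)→3140, (D,hash)→4160, (D,nl)→20080 …(+1); best=1620 via (C,hash)
  {ABC}: card=6000; try (B,hash)→6920, (C,hash)→7220, (B,merge)→18370, (C,nl_idx)→21100, (C,merge)→23240, (C,nl)→124600 …(+1); best=6920 via (B,hash)
  {ACD}: card=12000; try (D,hash)→6920, (A,hash)→7820, (A,merge)→13420, (D,merge)→18370, (A,nl)→241620, (D,nl)→301720; best=6920 via (D,hash)
  {ABCD}: card=60000; try (D,hash)→16920, (B,hash)→22920, (D,merge)→93170, (B,merge)→189170, (D,nl)→1506920, (B,nl)→3006920; best=16920 via (D,hash)

cost=16920; order=A,C,B,D; methods=hash,hash,hash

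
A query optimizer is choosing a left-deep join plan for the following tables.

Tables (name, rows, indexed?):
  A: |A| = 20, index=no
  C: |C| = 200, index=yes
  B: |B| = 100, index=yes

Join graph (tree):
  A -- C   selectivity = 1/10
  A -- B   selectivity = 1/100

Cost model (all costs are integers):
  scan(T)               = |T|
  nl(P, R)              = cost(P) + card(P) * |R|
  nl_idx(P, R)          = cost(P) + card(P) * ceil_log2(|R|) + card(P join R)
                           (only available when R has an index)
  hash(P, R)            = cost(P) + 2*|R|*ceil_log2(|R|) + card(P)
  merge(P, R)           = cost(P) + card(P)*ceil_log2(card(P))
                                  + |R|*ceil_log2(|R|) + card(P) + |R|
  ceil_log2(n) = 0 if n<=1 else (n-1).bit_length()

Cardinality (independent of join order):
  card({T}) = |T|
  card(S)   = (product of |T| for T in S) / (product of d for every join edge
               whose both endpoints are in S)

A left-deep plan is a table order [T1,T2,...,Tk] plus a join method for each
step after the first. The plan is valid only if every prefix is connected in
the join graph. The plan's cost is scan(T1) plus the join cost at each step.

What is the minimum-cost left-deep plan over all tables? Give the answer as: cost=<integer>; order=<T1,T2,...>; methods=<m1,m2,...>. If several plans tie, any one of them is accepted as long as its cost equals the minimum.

cost=740; order=A,B,C; methods=nl_idx,nl_idx

Selinger DP (subsets sized 1..n):
  {A}: scan cost=20, card=20
  {C}: scan cost=200, card=200
  {B}: scan cost=100, card=100
  {AC}: card=400; try (C,nl_idx)→580, (A,hash)→600, (C,merge)→1940, (A,merge)→2120, (C,hash)→3240, (C,nl)→4020 …(+1); best=580 via (C,nl_idx)
  {AB}: card=20; try (B,nl_idx)→180, (A,hash)→400, (B,merge)→940, (A,merge)→1020, (B,hash)→1440, (B,nl)→2020 …(+1); best=180 via (B,nl_idx)
  {ABC}: card=400; try (C,nl_idx)→740, (C,merge)→2100, (B,hash)→2380, (C,hash)→3400, (B,nl_idx)→3780, (C,nl)→4180 …(+2); best=740 via (C,nl_idx)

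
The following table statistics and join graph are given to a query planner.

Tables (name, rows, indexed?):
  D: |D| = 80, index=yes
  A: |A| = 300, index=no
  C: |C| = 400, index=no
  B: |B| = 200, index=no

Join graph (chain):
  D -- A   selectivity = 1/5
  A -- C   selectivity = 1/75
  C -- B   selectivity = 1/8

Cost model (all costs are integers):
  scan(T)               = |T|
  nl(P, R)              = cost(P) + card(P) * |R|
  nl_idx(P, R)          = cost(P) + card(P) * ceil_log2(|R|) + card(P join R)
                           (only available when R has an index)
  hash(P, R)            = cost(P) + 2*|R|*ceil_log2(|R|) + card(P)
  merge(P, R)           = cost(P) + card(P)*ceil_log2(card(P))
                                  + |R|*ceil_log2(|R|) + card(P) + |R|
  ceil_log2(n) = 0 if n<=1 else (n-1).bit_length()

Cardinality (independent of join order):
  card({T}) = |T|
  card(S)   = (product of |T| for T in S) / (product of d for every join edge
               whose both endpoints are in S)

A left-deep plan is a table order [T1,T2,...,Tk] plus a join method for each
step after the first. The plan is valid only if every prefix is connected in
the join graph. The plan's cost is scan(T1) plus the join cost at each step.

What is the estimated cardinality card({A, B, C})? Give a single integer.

Tables in S: A(300), B(200), C(400)
Edges inside S: A-C(d=75), C-B(d=8)
numerator = 300 * 200 * 400 = 24000000
denominator = 75 * 8 = 600
card(S) = 24000000 / 600 = 40000

40000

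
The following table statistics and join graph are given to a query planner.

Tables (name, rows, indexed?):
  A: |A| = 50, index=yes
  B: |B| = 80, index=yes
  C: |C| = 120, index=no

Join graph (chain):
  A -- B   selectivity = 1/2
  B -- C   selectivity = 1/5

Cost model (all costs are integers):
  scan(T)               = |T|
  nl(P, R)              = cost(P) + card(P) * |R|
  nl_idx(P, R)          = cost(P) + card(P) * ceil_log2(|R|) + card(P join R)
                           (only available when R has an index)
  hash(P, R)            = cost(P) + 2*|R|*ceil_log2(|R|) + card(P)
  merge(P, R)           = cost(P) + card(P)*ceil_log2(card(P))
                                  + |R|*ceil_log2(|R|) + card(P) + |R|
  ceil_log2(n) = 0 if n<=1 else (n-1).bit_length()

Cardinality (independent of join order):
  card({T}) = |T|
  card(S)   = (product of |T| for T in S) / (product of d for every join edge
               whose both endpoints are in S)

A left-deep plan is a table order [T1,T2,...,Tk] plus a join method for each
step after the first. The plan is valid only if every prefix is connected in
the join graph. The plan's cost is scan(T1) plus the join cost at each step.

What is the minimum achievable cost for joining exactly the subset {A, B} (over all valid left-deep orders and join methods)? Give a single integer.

Selinger DP over subsets of {A,B}:
  {A}: scan cost=50, card=50
  {B}: scan cost=80, card=80
  {AB}: card=2000; try (A,hash)→760, (B,merge)→1040, (A,merge)→1070, (B,hash)→1220, (B,nl_idx)→2400, (A,nl_idx)→2560 …(+2); best=760 via (A,hash)

760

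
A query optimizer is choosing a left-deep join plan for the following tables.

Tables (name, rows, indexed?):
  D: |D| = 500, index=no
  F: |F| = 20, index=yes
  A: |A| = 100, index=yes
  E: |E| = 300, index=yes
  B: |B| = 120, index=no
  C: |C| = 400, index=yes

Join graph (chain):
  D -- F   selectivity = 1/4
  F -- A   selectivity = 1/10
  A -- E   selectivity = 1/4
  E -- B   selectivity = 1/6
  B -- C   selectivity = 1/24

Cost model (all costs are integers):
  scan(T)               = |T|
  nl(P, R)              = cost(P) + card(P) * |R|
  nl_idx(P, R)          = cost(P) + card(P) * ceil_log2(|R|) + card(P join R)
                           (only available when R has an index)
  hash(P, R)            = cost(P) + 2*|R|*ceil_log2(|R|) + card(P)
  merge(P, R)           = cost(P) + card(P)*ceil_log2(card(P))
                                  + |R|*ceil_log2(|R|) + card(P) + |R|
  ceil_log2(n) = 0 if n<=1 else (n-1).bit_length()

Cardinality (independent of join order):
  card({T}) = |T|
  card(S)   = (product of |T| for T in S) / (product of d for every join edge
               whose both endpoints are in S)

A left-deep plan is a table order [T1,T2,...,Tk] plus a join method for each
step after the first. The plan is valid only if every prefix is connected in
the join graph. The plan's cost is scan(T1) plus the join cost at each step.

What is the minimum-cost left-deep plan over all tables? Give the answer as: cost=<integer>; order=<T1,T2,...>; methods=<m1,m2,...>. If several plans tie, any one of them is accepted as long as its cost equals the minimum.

cost=5338040; order=F,A,E,B,C,D; methods=nl_idx,merge,hash,hash,hash

Selinger DP (subsets sized 1..n):
  {D}: scan cost=500, card=500
  {F}: scan cost=20, card=20
  {A}: scan cost=100, card=100
  {E}: scan cost=300, card=300
  {B}: scan cost=120, card=120
  {C}: scan cost=400, card=400
  {DF}: card=2500; try (F,hash)→1200, (D,merge)→5140, (F,nl_idx)→5500, (F,merge)→5620, (D,hash)→9040, (D,nl)→10020 …(+1); best=1200 via (F,hash)
  {AF}: card=200; try (A,nl_idx)→360, (F,hash)→400, (F,nl_idx)→800, (A,merge)→940, (F,merge)→1020, (A,hash)→1440 …(+2); best=360 via (A,nl_idx)
  {AE}: card=7500; try (A,hash)→2000, (E,merge)→3900, (A,merge)→4100, (E,hash)→5600, (E,nl_idx)→8500, (A,nl_idx)→9900 …(+2); best=2000 via (A,hash)
  {BE}: card=6000; try (B,hash)→2280, (E,merge)→4080, (B,merge)→4260, (E,hash)→5640, (E,nl_idx)→7200, (E,nl)→36120 …(+1); best=2280 via (B,hash)
  {BC}: card=2000; try (B,hash)→2480, (C,nl_idx)→3200, (C,merge)→5080, (B,merge)→5360, (C,hash)→7440, (C,nl)→48120 …(+1); best=2480 via (B,hash)
  {ADF}: card=25000; try (A,hash)→5100, (D,merge)→7160, (D,hash)→9560, (A,merge)→34500, (A,nl_idx)→43700, (D,nl)→100360 …(+1); best=5100 via (A,hash)
  {AEF}: card=15000; try (E,merge)→5160, (E,hash)→5960, (F,hash)→9700, (E,nl_idx)→17160, (F,nl_idx)→54500, (E,nl)→60360 …(+2); best=5160 via (E,merge)
  {ABE}: card=150000; try (A,hash)→9680, (B,hash)→11180, (A,merge)→87080, (B,merge)→107960, (A,nl_idx)→194280, (A,nl)→602280 …(+1); best=9680 via (A,hash)
  {BCE}: card=100000; try (E,hash)→9880, (C,hash)→15480, (E,merge)→29480, (C,merge)→90280, (E,nl_idx)→120480, (C,nl_idx)→156280 …(+2); best=9880 via (E,hash)
  {ADEF}: card=1875000; try (D,hash)→29160, (E,hash)→35500, (D,merge)→235160, (E,merge)→408100, (E,nl_idx)→2105100, (E,nl)→7505100 …(+1); best=29160 via (D,hash)
  {ABEF}: card=300000; try (B,hash)→21840, (F,hash)→159880, (B,merge)→231120, (F,nl_idx)→1059680, (B,nl)→1805160, (F,merge)→2859800 …(+1); best=21840 via (B,hash)
  {ABCE}: card=2500000; try (A,hash)→111280, (C,hash)→166880, (A,merge)→1810680, (C,merge)→2863680, (A,nl_idx)→3209880, (C,nl_idx)→3859680 …(+2); best=111280 via (A,hash)
  {ABDEF}: card=37500000; try (D,hash)→330840, (B,hash)→1905840, (D,merge)→6026840, (B,merge)→41280120, (D,nl)→150021840, (B,nl)→225029160; best=330840 via (D,hash)
  {ABCEF}: card=5000000; try (C,hash)→329040, (F,hash)→2611480, (C,merge)→6025840, (C,nl_idx)→7721840, (F,nl_idx)→17611280, (F,nl)→50111280 …(+2); best=329040 via (C,hash)
  {ABCDEF}: card=625000000; try (D,hash)→5338040, (C,hash)→37838040, (D,merge)→120334040, (C,nl_idx)→962830840, (C,merge)→1012834840, (D,nl)→2500329040 …(+1); best=5338040 via (D,hash)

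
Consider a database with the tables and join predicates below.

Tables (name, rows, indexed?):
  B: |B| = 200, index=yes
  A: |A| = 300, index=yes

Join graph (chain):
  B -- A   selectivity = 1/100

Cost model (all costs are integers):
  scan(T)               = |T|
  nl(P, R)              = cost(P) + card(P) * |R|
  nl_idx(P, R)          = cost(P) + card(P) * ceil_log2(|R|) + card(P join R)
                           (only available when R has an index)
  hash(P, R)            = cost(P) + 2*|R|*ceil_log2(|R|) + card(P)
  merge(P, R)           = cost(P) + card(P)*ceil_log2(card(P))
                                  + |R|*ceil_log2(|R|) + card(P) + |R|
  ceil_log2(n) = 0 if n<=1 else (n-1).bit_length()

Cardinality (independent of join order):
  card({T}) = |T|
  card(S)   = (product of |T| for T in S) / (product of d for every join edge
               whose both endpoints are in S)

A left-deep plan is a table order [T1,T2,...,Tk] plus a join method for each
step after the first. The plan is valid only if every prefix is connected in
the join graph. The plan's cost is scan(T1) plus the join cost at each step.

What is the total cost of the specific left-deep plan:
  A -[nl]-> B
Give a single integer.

step 1: scan A: cost=300, card=300
step 2: join B via nl
    card(P join B) = 300*200/(100) = 600
    cost = 300 + 300*200 = 60300

60300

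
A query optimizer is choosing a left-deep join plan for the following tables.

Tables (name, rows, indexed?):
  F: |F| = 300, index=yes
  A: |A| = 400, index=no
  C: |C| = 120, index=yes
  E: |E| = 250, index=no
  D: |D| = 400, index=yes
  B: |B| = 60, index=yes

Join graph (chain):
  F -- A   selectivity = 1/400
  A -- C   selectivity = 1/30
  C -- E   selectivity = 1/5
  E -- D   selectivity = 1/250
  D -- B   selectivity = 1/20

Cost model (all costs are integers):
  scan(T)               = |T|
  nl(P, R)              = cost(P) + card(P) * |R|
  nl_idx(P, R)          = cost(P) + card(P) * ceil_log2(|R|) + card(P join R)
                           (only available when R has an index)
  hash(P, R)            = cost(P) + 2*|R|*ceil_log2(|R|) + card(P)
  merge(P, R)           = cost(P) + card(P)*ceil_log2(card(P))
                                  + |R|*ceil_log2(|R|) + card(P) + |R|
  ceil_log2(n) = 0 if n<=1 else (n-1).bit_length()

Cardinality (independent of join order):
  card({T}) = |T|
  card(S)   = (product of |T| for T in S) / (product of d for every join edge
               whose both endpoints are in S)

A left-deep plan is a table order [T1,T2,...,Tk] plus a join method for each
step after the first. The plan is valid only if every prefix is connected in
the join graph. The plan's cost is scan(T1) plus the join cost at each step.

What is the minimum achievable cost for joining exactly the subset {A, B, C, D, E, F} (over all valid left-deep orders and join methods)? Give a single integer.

Selinger DP over subsets of {A,B,C,D,E,F}:
  {F}: scan cost=300, card=300
  {A}: scan cost=400, card=400
  {C}: scan cost=120, card=120
  {E}: scan cost=250, card=250
  {D}: scan cost=400, card=400
  {B}: scan cost=60, card=60
  {AF}: card=300; try (F,nl_idx)→4300, (F,hash)→6200, (A,merge)→7300, (F,merge)→7400, (A,hash)→7800, (A,nl)→120300 …(+1); best=4300 via (F,nl_idx)
  {AC}: card=1600; try (C,hash)→2480, (C,nl_idx)→4800, (A,merge)→5080, (C,merge)→5360, (A,hash)→7440, (A,nl)→48120 …(+1); best=2480 via (C,hash)
  {CE}: card=6000; try (C,hash)→2180, (E,merge)→3330, (C,merge)→3460, (E,hash)→4240, (C,nl_idx)→8000, (E,nl)→30120 …(+1); best=2180 via (C,hash)
  {DE}: card=400; try (D,nl_idx)→2900, (E,hash)→4800, (D,merge)→6500, (E,merge)→6650, (D,hash)→7700, (D,nl)→100250 …(+1); best=2900 via (D,nl_idx)
  {BD}: card=1200; try (B,hash)→1520, (D,nl_idx)→1800, (B,nl_idx)→4000, (D,merge)→4480, (B,merge)→4820, (D,hash)→7320 …(+2); best=1520 via (B,hash)
  {ACF}: card=1200; try (C,hash)→6280, (C,nl_idx)→7600, (C,merge)→8260, (F,hash)→9480, (F,nl_idx)→18080, (F,merge)→24680 …(+2); best=6280 via (C,hash)
  {ACE}: card=80000; try (E,hash)→8080, (A,hash)→15380, (E,merge)→23930, (A,merge)→90180, (E,nl)→402480, (A,nl)→2402180; best=8080 via (E,hash)
  {CDE}: card=9600; try (C,hash)→4980, (C,merge)→7860, (C,nl_idx)→15300, (D,hash)→15380, (C,nl)→50900, (D,nl_idx)→65780 …(+2); best=4980 via (C,hash)
  {BDE}: card=1200; try (B,hash)→4020, (B,nl_idx)→6500, (E,hash)→6720, (B,merge)→7320, (E,merge)→18170, (B,nl)→26900 …(+1); best=4020 via (B,hash)
  {ACEF}: card=60000; try (E,hash)→11480, (E,merge)→22930, (F,hash)→93480, (E,nl)→306280, (F,nl_idx)→788080, (F,merge)→1451080 …(+1); best=11480 via (E,hash)
  {ACDE}: card=128000; try (A,hash)→21780, (D,hash)→95280, (A,merge)→152980, (D,nl_idx)→856080, (D,merge)→1452080, (A,nl)→3844980 …(+1); best=21780 via (A,hash)
  {BCDE}: card=28800; try (C,hash)→6900, (B,hash)→15300, (C,merge)→19380, (C,nl_idx)→41220, (B,nl_idx)→91380, (C,nl)→148020 …(+2); best=6900 via (C,hash)
  {ACDEF}: card=96000; try (D,hash)→78680, (F,hash)→155180, (D,nl_idx)→647480, (D,merge)→1035480, (F,nl_idx)→1269780, (F,merge)→2328780 …(+2); best=78680 via (D,hash)
  {ABCDE}: card=384000; try (A,hash)→42900, (B,hash)→150500, (A,merge)→471700, (B,nl_idx)→1173780, (B,merge)→2326200, (B,nl)→7701780 …(+1); best=42900 via (A,hash)
  {ABCDEF}: card=288000; try (B,hash)→175400, (F,hash)→432300, (B,nl_idx)→942680, (B,merge)→1807100, (F,nl_idx)→3786900, (B,nl)→5838680 …(+2); best=175400 via (B,hash)

175400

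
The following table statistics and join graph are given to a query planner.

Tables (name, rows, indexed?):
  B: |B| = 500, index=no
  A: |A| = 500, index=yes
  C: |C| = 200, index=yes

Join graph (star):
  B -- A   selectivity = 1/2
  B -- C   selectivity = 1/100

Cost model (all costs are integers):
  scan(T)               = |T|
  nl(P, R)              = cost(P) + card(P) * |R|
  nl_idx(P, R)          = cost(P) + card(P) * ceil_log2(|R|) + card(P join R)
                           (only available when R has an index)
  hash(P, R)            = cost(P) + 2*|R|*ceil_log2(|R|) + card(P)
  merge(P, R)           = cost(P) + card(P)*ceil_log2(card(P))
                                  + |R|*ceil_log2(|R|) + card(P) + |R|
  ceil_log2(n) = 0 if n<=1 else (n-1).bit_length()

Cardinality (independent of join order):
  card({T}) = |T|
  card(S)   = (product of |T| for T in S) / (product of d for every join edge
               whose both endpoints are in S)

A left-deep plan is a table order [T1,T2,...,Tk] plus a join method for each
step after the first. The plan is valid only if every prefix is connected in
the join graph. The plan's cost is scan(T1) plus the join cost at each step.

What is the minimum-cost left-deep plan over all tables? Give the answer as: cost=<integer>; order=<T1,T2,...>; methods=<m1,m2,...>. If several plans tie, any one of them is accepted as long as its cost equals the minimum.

cost=14200; order=B,C,A; methods=hash,hash

Selinger DP (subsets sized 1..n):
  {B}: scan cost=500, card=500
  {A}: scan cost=500, card=500
  {C}: scan cost=200, card=200
  {AB}: card=125000; try (B,hash)→10000, (A,hash)→10000, (B,merge)→10500, (A,merge)→10500, (A,nl_idx)→130000, (B,nl)→250500 …(+1); best=10000 via (B,hash)
  {BC}: card=1000; try (C,hash)→4200, (C,nl_idx)→5500, (B,merge)→7000, (C,merge)→7300, (B,hash)→9400, (B,nl)→100200 …(+1); best=4200 via (C,hash)
  {ABC}: card=250000; try (A,hash)→14200, (A,merge)→20200, (C,hash)→138200, (A,nl_idx)→263200, (A,nl)→504200, (C,nl_idx)→1260000 …(+2); best=14200 via (A,hash)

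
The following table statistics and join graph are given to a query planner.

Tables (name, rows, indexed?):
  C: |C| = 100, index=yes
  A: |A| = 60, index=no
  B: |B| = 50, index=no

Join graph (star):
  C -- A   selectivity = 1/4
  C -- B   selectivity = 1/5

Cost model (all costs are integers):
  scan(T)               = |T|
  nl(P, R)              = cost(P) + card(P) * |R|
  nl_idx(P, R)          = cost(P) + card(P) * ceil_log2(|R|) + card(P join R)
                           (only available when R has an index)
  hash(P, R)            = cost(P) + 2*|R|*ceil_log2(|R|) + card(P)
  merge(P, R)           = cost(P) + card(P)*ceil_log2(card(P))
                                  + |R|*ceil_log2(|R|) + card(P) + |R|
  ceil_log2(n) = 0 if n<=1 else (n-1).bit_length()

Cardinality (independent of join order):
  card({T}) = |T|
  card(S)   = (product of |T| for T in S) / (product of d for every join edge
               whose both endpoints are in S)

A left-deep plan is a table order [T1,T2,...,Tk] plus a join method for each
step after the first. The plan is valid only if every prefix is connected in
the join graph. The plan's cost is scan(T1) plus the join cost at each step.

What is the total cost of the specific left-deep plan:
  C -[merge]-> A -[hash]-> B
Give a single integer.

3420

step 1: scan C: cost=100, card=100
step 2: join A via merge
    card(P join A) = 100*60/(4) = 1500
    cost = 100 + 100*7 + 60*6 + 100 + 60 = 1320
step 3: join B via hash
    card(P join B) = 1500*50/(5) = 15000
    cost = 1320 + 2*50*6 + 1500 = 3420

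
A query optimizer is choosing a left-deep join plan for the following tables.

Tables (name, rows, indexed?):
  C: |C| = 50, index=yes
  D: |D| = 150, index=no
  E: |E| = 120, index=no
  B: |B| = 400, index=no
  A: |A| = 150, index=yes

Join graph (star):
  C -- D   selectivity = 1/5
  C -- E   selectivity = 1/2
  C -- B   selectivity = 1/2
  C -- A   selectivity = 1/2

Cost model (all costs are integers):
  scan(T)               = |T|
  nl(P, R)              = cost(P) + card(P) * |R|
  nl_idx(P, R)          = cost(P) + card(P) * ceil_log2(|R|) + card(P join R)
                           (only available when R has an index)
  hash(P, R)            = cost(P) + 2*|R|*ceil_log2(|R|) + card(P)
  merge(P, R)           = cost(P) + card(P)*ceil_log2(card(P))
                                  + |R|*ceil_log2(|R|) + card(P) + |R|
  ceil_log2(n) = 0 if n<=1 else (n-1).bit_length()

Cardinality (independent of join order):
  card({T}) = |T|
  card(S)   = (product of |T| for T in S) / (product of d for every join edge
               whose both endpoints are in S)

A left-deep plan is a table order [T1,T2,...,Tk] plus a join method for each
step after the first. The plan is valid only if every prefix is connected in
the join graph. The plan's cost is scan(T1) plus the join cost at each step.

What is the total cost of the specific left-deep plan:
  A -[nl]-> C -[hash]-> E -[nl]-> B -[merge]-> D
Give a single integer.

step 1: scan A: cost=150, card=150
step 2: join C via nl
    card(P join C) = 150*50/(2) = 3750
    cost = 150 + 150*50 = 7650
step 3: join E via hash
    card(P join E) = 3750*120/(2) = 225000
    cost = 7650 + 2*120*7 + 3750 = 13080
step 4: join B via nl
    card(P join B) = 225000*400/(2) = 45000000
    cost = 13080 + 225000*400 = 90013080
step 5: join D via merge
    card(P join D) = 45000000*150/(5) = 1350000000
    cost = 90013080 + 45000000*26 + 150*8 + 45000000 + 150 = 1305014430

1305014430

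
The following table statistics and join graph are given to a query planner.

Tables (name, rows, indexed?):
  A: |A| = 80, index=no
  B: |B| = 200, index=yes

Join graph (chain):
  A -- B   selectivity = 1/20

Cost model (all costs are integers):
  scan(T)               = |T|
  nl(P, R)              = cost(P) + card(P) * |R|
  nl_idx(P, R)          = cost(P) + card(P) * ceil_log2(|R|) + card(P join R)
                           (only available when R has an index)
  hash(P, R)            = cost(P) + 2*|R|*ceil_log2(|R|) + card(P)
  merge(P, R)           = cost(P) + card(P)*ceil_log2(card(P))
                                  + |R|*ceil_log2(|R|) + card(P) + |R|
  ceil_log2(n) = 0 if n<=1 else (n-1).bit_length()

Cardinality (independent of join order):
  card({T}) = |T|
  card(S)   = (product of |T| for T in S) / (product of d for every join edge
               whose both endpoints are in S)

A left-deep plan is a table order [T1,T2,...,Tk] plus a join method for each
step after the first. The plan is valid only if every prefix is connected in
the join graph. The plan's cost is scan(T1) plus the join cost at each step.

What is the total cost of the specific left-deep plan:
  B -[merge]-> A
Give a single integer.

step 1: scan B: cost=200, card=200
step 2: join A via merge
    card(P join A) = 200*80/(20) = 800
    cost = 200 + 200*8 + 80*7 + 200 + 80 = 2640

2640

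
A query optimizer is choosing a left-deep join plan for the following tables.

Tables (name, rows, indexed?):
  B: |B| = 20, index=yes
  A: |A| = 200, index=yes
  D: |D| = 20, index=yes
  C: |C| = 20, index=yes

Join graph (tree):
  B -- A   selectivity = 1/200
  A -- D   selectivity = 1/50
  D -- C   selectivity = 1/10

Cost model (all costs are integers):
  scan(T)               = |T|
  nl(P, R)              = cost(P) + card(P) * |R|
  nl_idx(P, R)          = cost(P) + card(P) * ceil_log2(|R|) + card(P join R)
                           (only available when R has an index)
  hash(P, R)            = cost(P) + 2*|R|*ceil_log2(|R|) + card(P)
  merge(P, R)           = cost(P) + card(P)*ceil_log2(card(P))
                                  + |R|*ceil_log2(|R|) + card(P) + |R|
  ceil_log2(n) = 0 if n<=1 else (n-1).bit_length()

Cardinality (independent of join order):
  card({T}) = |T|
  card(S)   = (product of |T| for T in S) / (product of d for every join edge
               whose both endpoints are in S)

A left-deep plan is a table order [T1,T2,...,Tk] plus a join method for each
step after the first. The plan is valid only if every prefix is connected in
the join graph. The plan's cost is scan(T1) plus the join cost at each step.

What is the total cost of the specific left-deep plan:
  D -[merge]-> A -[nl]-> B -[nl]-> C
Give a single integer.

step 1: scan D: cost=20, card=20
step 2: join A via merge
    card(P join A) = 20*200/(50) = 80
    cost = 20 + 20*5 + 200*8 + 20 + 200 = 1940
step 3: join B via nl
    card(P join B) = 80*20/(200) = 8
    cost = 1940 + 80*20 = 3540
step 4: join C via nl
    card(P join C) = 8*20/(10) = 16
    cost = 3540 + 8*20 = 3700

3700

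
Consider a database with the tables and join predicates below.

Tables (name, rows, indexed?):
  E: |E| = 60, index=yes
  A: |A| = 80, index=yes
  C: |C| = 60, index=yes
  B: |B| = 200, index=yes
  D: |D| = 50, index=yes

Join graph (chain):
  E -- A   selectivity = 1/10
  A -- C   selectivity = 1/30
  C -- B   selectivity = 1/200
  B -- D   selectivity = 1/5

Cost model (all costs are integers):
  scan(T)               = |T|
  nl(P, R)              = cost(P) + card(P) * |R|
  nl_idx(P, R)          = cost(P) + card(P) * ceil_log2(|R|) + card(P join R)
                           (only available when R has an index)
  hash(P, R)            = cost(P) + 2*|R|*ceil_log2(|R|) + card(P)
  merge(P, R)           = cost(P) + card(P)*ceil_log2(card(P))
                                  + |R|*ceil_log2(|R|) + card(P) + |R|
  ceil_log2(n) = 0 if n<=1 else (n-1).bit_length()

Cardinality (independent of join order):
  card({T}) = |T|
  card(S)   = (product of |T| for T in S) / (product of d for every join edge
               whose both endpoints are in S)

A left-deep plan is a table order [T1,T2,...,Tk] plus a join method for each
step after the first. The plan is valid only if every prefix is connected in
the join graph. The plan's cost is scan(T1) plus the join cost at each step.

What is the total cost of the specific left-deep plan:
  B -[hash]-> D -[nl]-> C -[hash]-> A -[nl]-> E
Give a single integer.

218720

step 1: scan B: cost=200, card=200
step 2: join D via hash
    card(P join D) = 200*50/(5) = 2000
    cost = 200 + 2*50*6 + 200 = 1000
step 3: join C via nl
    card(P join C) = 2000*60/(200) = 600
    cost = 1000 + 2000*60 = 121000
step 4: join A via hash
    card(P join A) = 600*80/(30) = 1600
    cost = 121000 + 2*80*7 + 600 = 122720
step 5: join E via nl
    card(P join E) = 1600*60/(10) = 9600
    cost = 122720 + 1600*60 = 218720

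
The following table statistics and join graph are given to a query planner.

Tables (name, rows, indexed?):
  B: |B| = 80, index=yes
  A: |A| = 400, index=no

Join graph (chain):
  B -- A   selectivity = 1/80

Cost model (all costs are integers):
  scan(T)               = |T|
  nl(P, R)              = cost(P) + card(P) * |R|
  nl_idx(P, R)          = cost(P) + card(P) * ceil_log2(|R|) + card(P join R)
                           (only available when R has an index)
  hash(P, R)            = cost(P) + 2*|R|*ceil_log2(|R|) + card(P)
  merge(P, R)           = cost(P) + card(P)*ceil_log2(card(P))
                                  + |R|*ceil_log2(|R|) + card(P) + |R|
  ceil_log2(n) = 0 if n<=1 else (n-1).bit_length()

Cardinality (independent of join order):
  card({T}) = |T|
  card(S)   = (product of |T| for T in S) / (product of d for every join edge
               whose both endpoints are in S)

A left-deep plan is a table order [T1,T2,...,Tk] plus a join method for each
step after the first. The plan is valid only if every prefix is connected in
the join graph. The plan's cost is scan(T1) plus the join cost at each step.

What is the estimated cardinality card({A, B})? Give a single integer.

400

Tables in S: A(400), B(80)
Edges inside S: B-A(d=80)
numerator = 400 * 80 = 32000
denominator = 80 = 80
card(S) = 32000 / 80 = 400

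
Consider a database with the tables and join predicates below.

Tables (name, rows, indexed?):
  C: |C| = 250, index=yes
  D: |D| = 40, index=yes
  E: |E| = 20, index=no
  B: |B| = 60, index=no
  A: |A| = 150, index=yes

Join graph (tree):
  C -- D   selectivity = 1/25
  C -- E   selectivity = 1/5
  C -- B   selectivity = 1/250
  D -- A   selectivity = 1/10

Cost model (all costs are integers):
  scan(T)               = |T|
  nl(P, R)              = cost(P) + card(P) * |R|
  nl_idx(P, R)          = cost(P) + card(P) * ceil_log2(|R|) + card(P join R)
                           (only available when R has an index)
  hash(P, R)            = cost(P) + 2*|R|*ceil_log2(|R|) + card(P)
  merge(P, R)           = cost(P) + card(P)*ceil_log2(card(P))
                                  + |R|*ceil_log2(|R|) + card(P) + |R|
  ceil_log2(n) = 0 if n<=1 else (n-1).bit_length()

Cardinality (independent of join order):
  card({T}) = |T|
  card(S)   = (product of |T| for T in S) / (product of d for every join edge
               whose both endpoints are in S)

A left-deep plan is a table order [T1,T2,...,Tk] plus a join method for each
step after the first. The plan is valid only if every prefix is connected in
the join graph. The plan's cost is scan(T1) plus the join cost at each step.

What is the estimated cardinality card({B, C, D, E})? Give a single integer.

384

Tables in S: B(60), C(250), D(40), E(20)
Edges inside S: C-D(d=25), C-E(d=5), C-B(d=250)
numerator = 60 * 250 * 40 * 20 = 12000000
denominator = 25 * 5 * 250 = 31250
card(S) = 12000000 / 31250 = 384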